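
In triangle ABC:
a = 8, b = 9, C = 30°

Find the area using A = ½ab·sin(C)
A = ½·a·b·sin(C) = ½·8·9·sin(30°)
sin(30°) ≈ 0.5
A ≈ ½·72·0.5 = 36·0.5 ≈ 18

Area = 18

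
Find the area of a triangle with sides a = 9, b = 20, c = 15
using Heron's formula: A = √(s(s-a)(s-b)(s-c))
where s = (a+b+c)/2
s = (9 + 20 + 15)/2 = 44/2 = 22
s − a = 13, s − b = 2, s − c = 7
s(s−a)(s−b)(s−c) = 22·13·2·7 = 4004
Area = √4004 ≈ 63.2772

s = 22.0, Area = 63.28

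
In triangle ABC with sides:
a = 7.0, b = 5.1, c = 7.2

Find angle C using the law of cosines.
c² = a² + b² − 2ab·cos(C)  ⇒  cos(C) = (a² + b² − c²)/(2ab)
cos(C) = (7.0² + 5.1² − 7.2²)/(2·7.0·5.1) = (49 + 26.01 − 51.84)/71.4 = 23.17/71.4 ≈ 0.32451
C = arccos(0.32451) ≈ 71.0641°

C = 71.06°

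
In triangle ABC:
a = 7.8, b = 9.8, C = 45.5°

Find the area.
Two sides and the included angle (SAS): A = ½·a·b·sin(C) = ½·7.8·9.8·sin(45.5°)
sin(45.5°) ≈ 0.71325
A ≈ ½·76.44·0.71325 = 38.22·0.71325 ≈ 27.2604

Area = 27.26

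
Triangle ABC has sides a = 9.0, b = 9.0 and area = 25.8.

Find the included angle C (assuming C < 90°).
Area = ½·a·b·sin(C)  ⇒  sin(C) = 2·Area/(a·b) = 2·25.8/(9.0·9.0) = 51.6/81 ≈ 0.637037
C = arcsin(0.637037) ≈ 39.5712° (taking the acute solution since C < 90°)

C = 39.57°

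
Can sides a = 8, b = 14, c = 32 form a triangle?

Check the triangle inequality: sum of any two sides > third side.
a + b vs c: 8 + 14 = 22 ≤ 32  ✗
a + c vs b: 8 + 32 = 40 > 14  ✓
b + c vs a: 14 + 32 = 46 > 8  ✓

No: 8 + 14 = 22 is not > 32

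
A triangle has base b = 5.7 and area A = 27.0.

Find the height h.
A = ½·b·h  ⇒  h = 2A/b = 2·27.0/5.7 = 54/5.7 ≈ 9.47368

h = 9.474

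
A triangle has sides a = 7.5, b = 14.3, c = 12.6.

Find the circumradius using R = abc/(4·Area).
First find the area with Heron's formula.
s = (7.5 + 14.3 + 12.6)/2 = 17.2
Area = √(s(s−a)(s−b)(s−c)) = √(17.2·9.7·2.9·4.6) ≈ √2225.65 ≈ 47.1767
abc = 7.5·14.3·12.6 = 1351.35
R = abc/(4·Area) ≈ 1351.35/(4·47.1767) = 1351.35/188.707 ≈ 7.1611

R = 7.161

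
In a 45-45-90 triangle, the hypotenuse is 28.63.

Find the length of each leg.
In a 45-45-90 triangle hypotenuse = leg·√2, so leg = hypotenuse/√2.
Leg = 28.63/√2 ≈ 28.63/1.41421 ≈ 20.2445

Each leg = 20.24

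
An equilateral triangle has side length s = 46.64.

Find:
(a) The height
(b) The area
(a) The height splits the triangle into two 30-60-90 halves: h = s·√3/2 = 46.64·1.73205/2 ≈ 80.7828/2 ≈ 40.3914
(b) Area = (√3/4)·s² = (√3/4)·46.64² = (√3/4)·2175.2896 ≈ 0.433013·2175.2896 ≈ 941.928

Height = 40.39, Area = 941.9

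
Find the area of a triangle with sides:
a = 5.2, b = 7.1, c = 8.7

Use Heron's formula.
s = (5.2 + 7.1 + 8.7)/2 = 21/2 = 10.5
s − a = 5.3, s − b = 3.4, s − c = 1.8
s(s−a)(s−b)(s−c) = 10.5·5.3·3.4·1.8 ≈ 340.578
Area = √340.578 ≈ 18.4548

Area = 18.45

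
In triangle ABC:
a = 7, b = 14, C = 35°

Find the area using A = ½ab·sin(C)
A = ½·a·b·sin(C) = ½·7·14·sin(35°)
sin(35°) ≈ 0.573576
A ≈ ½·98·0.573576 = 49·0.573576 ≈ 28.1052

Area = 28.11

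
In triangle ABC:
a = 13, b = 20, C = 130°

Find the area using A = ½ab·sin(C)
A = ½·a·b·sin(C) = ½·13·20·sin(130°)
sin(130°) ≈ 0.766044
A ≈ ½·260·0.766044 = 130·0.766044 ≈ 99.5858

Area = 99.59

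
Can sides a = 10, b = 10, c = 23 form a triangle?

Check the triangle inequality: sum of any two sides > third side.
a + b vs c: 10 + 10 = 20 ≤ 23  ✗
a + c vs b: 10 + 23 = 33 > 10  ✓
b + c vs a: 10 + 23 = 33 > 10  ✓

No: 10 + 10 = 20 is not > 23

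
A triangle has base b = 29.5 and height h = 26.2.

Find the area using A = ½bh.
A = ½·b·h = ½·29.5·26.2 = ½·772.9 = 386.45

Area = 386.45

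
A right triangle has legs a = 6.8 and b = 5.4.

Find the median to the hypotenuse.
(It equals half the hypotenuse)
Hypotenuse c = √(a² + b²) = √(46.24 + 29.16) = √75.4 ≈ 8.68332
Median to hypotenuse = c/2 ≈ 8.68332/2 ≈ 4.34166

Median = 4.342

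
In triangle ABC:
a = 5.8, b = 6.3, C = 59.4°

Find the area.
Two sides and the included angle (SAS): A = ½·a·b·sin(C) = ½·5.8·6.3·sin(59.4°)
sin(59.4°) ≈ 0.860742
A ≈ ½·36.54·0.860742 = 18.27·0.860742 ≈ 15.7258

Area = 15.73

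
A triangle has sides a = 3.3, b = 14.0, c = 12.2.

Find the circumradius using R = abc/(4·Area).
First find the area with Heron's formula.
s = (3.3 + 14.0 + 12.2)/2 = 14.75
Area = √(s(s−a)(s−b)(s−c)) = √(14.75·11.45·0.75·2.55) ≈ √322.997 ≈ 17.9721
abc = 3.3·14.0·12.2 = 563.64
R = abc/(4·Area) ≈ 563.64/(4·17.9721) = 563.64/71.8885 ≈ 7.84047

R = 7.84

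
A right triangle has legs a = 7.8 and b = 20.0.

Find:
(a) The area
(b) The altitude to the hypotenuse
(a) The legs are perpendicular, so Area = ½·a·b = ½·7.8·20.0 = ½·156 = 78
(b) Hypotenuse c = √(a² + b²) = √(60.84 + 400) = √460.84 ≈ 21.4672
    Area = ½·c·h_c  ⇒  h_c = 2·Area/c = 156/21.4672 ≈ 7.26691

Area = 78, h_c = 7.267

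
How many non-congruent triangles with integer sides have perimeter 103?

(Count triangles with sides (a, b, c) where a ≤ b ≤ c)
Let a ≤ b ≤ c with a + b + c = 103. The only binding inequality is a + b > c, i.e. 103 − c > c, so c < 103/2; and c ≥ 103/3 since c is the largest side.
So 35 ≤ c ≤ 51. For each c, b runs from ⌈(103 − c)/2⌉ up to c (then a = 103 − b − c satisfies 1 ≤ a ≤ b automatically), giving c − ⌈(103 − c)/2⌉ + 1 choices.
Summing over c: 2 + 3 + 5 + 6 + … + 24 + 26  (17 terms, c = 35, …, 51) = 234
Check (closed form: nearest integer to p²/48 for even p, (p+3)²/48 for odd p): (103+3)²/48 = 106²/48 = 11236/48 ≈ 234.08 → 234

234 triangles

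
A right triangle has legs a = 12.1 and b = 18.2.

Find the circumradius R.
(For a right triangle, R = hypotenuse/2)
Hypotenuse c = √(a² + b²) = √(146.41 + 331.24) = √477.65 ≈ 21.8552
R = c/2 ≈ 21.8552/2 ≈ 10.9276

R = 10.93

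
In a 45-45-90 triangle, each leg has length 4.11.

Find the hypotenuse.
In a 45-45-90 triangle the sides are in ratio 1 : 1 : √2, so hypotenuse = leg·√2.
Hypotenuse = 4.11·√2 ≈ 4.11·1.41421 ≈ 5.81242

Hypotenuse = 4.11√2 = 5.812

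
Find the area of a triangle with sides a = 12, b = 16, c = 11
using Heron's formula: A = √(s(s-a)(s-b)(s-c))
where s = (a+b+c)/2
s = (12 + 16 + 11)/2 = 39/2 = 19.5
s − a = 7.5, s − b = 3.5, s − c = 8.5
s(s−a)(s−b)(s−c) = 19.5·7.5·3.5·8.5 = 4350.9375
Area = √4350.9375 ≈ 65.9616

s = 19.5, Area = 65.96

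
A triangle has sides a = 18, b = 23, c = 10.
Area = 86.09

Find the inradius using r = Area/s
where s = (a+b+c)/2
s = (18 + 23 + 10)/2 = 51/2 = 25.5
r = Area/s = 86.09/25.5 ≈ 3.37608

r = 3.376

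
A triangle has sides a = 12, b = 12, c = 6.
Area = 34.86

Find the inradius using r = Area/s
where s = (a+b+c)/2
s = (12 + 12 + 6)/2 = 30/2 = 15
r = Area/s = 34.86/15 ≈ 2.324

r = 2.324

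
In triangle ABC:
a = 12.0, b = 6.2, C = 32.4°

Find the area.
Two sides and the included angle (SAS): A = ½·a·b·sin(C) = ½·12.0·6.2·sin(32.4°)
sin(32.4°) ≈ 0.535827
A ≈ ½·74.4·0.535827 = 37.2·0.535827 ≈ 19.9328

Area = 19.93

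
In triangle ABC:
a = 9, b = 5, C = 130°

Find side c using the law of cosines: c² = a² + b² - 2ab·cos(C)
c² = 9² + 5² − 2·9·5·cos(130°)
cos(130°) ≈ -0.642788
c² ≈ 81 + 25 − 90·(-0.642788) ≈ 106 + 57.8509 ≈ 163.851
c ≈ √163.851 ≈ 12.8004

c = 12.8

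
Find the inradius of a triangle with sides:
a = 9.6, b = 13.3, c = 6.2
r = Area/s where s is the semi-perimeter.
s = (9.6 + 13.3 + 6.2)/2 = 29.1/2 = 14.55
Area = √(s(s−a)(s−b)(s−c)) = √(14.55·4.95·1.25·8.35) ≈ √751.735 ≈ 27.4178
r ≈ 27.4178/14.55 ≈ 1.88438

r = 1.884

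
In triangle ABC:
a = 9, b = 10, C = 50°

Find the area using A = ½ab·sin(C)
A = ½·a·b·sin(C) = ½·9·10·sin(50°)
sin(50°) ≈ 0.766044
A ≈ ½·90·0.766044 = 45·0.766044 ≈ 34.472

Area = 34.47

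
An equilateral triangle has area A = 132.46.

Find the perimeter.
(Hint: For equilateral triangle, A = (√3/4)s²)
A = (√3/4)s²  ⇒  s² = 4A/√3 = 4·132.46/√3 = 529.84/1.73205 ≈ 305.903
s ≈ √305.903 ≈ 17.4901
Perimeter = 3s ≈ 3·17.4901 ≈ 52.4703

Perimeter = 52.47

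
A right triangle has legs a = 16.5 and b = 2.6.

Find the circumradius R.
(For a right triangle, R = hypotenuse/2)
Hypotenuse c = √(a² + b²) = √(272.25 + 6.76) = √279.01 ≈ 16.7036
R = c/2 ≈ 16.7036/2 ≈ 8.3518

R = 8.352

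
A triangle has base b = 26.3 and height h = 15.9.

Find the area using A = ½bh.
A = ½·b·h = ½·26.3·15.9 = ½·418.17 = 209.085

Area = 209.085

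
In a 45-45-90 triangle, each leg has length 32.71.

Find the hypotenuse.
In a 45-45-90 triangle the sides are in ratio 1 : 1 : √2, so hypotenuse = leg·√2.
Hypotenuse = 32.71·√2 ≈ 32.71·1.41421 ≈ 46.2589

Hypotenuse = 32.71√2 = 46.26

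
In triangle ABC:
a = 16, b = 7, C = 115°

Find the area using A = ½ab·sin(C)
A = ½·a·b·sin(C) = ½·16·7·sin(115°)
sin(115°) ≈ 0.906308
A ≈ ½·112·0.906308 = 56·0.906308 ≈ 50.7532

Area = 50.75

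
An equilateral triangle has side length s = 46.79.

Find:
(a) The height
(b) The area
(a) The height splits the triangle into two 30-60-90 halves: h = s·√3/2 = 46.79·1.73205/2 ≈ 81.0427/2 ≈ 40.5213
(b) Area = (√3/4)·s² = (√3/4)·46.79² = (√3/4)·2189.3041 ≈ 0.433013·2189.3041 ≈ 947.996

Height = 40.52, Area = 948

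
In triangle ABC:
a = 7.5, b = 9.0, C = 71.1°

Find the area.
Two sides and the included angle (SAS): A = ½·a·b·sin(C) = ½·7.5·9.0·sin(71.1°)
sin(71.1°) ≈ 0.946085
A ≈ ½·67.5·0.946085 = 33.75·0.946085 ≈ 31.9304

Area = 31.93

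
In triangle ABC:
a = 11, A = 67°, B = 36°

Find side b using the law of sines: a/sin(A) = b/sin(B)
a/sin(A) = b/sin(B)  ⇒  b = a·sin(B)/sin(A) = 11·sin(36°)/sin(67°)
sin(36°) ≈ 0.587785, sin(67°) ≈ 0.920505
b ≈ 11·0.587785/0.920505 ≈ 6.46564/0.920505 ≈ 7.02401

b = 7.024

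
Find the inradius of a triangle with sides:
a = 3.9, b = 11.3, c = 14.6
r = Area/s where s is the semi-perimeter.
s = (3.9 + 11.3 + 14.6)/2 = 29.8/2 = 14.9
Area = √(s(s−a)(s−b)(s−c)) = √(14.9·11·3.6·0.3) ≈ √177.012 ≈ 13.3046
r ≈ 13.3046/14.9 ≈ 0.892925

r = 0.8929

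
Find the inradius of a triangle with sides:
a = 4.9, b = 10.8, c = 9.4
r = Area/s where s is the semi-perimeter.
s = (4.9 + 10.8 + 9.4)/2 = 25.1/2 = 12.55
Area = √(s(s−a)(s−b)(s−c)) = √(12.55·7.65·1.75·3.15) ≈ √529.241 ≈ 23.0052
r ≈ 23.0052/12.55 ≈ 1.83309

r = 1.833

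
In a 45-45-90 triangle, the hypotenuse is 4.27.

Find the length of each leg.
In a 45-45-90 triangle hypotenuse = leg·√2, so leg = hypotenuse/√2.
Leg = 4.27/√2 ≈ 4.27/1.41421 ≈ 3.01935

Each leg = 3.019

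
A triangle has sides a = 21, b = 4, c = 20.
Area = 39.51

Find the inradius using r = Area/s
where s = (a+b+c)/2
s = (21 + 4 + 20)/2 = 45/2 = 22.5
r = Area/s = 39.51/22.5 ≈ 1.756

r = 1.756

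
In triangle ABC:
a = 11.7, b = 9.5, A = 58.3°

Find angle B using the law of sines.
a/sin(A) = b/sin(B)  ⇒  sin(B) = b·sin(A)/a = 9.5·sin(58.3°)/11.7
sin(58.3°) ≈ 0.850811
sin(B) ≈ 9.5·0.850811/11.7 ≈ 8.08271/11.7 ≈ 0.69083
B = arcsin(0.69083) ≈ 43.6958°
(Since b ≤ a we need B ≤ A, so the obtuse alternative 180° − 43.6958° ≈ 136.304° is rejected.)

B = 43.7°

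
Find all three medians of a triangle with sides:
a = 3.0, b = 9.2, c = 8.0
Median formula: m_a = ½√(2b² + 2c² − a²) (and cyclically). a² = 9, b² = 84.64, c² = 64.
m_a = ½√(2·84.64 + 2·64 − 9) = ½√288.28 ≈ ½·16.9788 ≈ 8.48941
m_b = ½√(2·9 + 2·64 − 84.64) = ½√61.36 ≈ ½·7.83326 ≈ 3.91663
m_c = ½√(2·9 + 2·84.64 − 64) = ½√123.28 ≈ ½·11.1032 ≈ 5.55158

m_a = 8.489, m_b = 3.917, m_c = 5.552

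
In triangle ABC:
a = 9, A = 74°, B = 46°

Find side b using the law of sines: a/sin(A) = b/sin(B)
a/sin(A) = b/sin(B)  ⇒  b = a·sin(B)/sin(A) = 9·sin(46°)/sin(74°)
sin(46°) ≈ 0.71934, sin(74°) ≈ 0.961262
b ≈ 9·0.71934/0.961262 ≈ 6.47406/0.961262 ≈ 6.73496

b = 6.735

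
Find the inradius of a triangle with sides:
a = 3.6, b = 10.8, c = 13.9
r = Area/s where s is the semi-perimeter.
s = (3.6 + 10.8 + 13.9)/2 = 28.3/2 = 14.15
Area = √(s(s−a)(s−b)(s−c)) = √(14.15·10.55·3.35·0.25) ≈ √125.024 ≈ 11.1814
r ≈ 11.1814/14.15 ≈ 0.790206

r = 0.7902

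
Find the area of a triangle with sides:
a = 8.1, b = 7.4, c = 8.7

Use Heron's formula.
s = (8.1 + 7.4 + 8.7)/2 = 24.2/2 = 12.1
s − a = 4, s − b = 4.7, s − c = 3.4
s(s−a)(s−b)(s−c) = 12.1·4·4.7·3.4 ≈ 773.432
Area = √773.432 ≈ 27.8106

Area = 27.81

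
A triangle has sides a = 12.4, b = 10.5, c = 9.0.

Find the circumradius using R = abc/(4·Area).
First find the area with Heron's formula.
s = (12.4 + 10.5 + 9.0)/2 = 15.95
Area = √(s(s−a)(s−b)(s−c)) = √(15.95·3.55·5.45·6.95) ≈ √2144.72 ≈ 46.3111
abc = 12.4·10.5·9.0 = 1171.8
R = abc/(4·Area) ≈ 1171.8/(4·46.3111) = 1171.8/185.244 ≈ 6.3257

R = 6.326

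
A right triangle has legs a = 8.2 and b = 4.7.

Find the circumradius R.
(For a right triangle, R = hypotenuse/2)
Hypotenuse c = √(a² + b²) = √(67.24 + 22.09) = √89.33 ≈ 9.45145
R = c/2 ≈ 9.45145/2 ≈ 4.72573

R = 4.726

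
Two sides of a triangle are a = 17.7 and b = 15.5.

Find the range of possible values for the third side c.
Triangle inequality: |a − b| < c < a + b
|a − b| = |17.7 − 15.5| = 2.2
a + b = 17.7 + 15.5 = 33.2

2.2 < c < 33.2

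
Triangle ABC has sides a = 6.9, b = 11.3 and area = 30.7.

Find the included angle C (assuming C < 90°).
Area = ½·a·b·sin(C)  ⇒  sin(C) = 2·Area/(a·b) = 2·30.7/(6.9·11.3) = 61.4/77.97 ≈ 0.787482
C = arcsin(0.787482) ≈ 51.9509° (taking the acute solution since C < 90°)

C = 51.95°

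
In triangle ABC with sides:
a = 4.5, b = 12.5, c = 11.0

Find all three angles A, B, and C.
Law of cosines for each angle (a² = 20.25, b² = 156.25, c² = 121):
cos(A) = (b² + c² − a²)/(2bc) = (156.25 + 121 − 20.25)/(2·12.5·11.0) = 257/275 ≈ 0.934545  ⇒  A ≈ 20.8452°
cos(B) = (a² + c² − b²)/(2ac) = (20.25 + 121 − 156.25)/(2·4.5·11.0) = -15/99 ≈ -0.151515  ⇒  B ≈ 98.7147°
cos(C) = (a² + b² − c²)/(2ab) = (20.25 + 156.25 − 121)/(2·4.5·12.5) = 55.5/112.5 ≈ 0.493333  ⇒  C ≈ 60.4401°
Check: A + B + C ≈ 180°

A = 20.85°, B = 98.71°, C = 60.44°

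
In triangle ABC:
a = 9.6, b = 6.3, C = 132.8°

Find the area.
Two sides and the included angle (SAS): A = ½·a·b·sin(C) = ½·9.6·6.3·sin(132.8°)
sin(132.8°) ≈ 0.73373
A ≈ ½·60.48·0.73373 = 30.24·0.73373 ≈ 22.188

Area = 22.19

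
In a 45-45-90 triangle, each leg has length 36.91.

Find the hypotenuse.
In a 45-45-90 triangle the sides are in ratio 1 : 1 : √2, so hypotenuse = leg·√2.
Hypotenuse = 36.91·√2 ≈ 36.91·1.41421 ≈ 52.1986

Hypotenuse = 36.91√2 = 52.2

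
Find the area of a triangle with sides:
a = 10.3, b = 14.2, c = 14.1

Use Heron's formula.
s = (10.3 + 14.2 + 14.1)/2 = 38.6/2 = 19.3
s − a = 9, s − b = 5.1, s − c = 5.2
s(s−a)(s−b)(s−c) = 19.3·9·5.1·5.2 ≈ 4606.52
Area = √4606.52 ≈ 67.8714

Area = 67.87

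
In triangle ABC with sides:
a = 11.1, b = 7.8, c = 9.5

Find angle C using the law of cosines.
c² = a² + b² − 2ab·cos(C)  ⇒  cos(C) = (a² + b² − c²)/(2ab)
cos(C) = (11.1² + 7.8² − 9.5²)/(2·11.1·7.8) = (123.21 + 60.84 − 90.25)/173.16 = 93.8/173.16 ≈ 0.541696
C = arccos(0.541696) ≈ 57.2009°

C = 57.2°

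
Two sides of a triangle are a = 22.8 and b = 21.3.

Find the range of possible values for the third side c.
Triangle inequality: |a − b| < c < a + b
|a − b| = |22.8 − 21.3| = 1.5
a + b = 22.8 + 21.3 = 44.1

1.5 < c < 44.1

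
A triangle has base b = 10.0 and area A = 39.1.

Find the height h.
A = ½·b·h  ⇒  h = 2A/b = 2·39.1/10.0 = 78.2/10.0 ≈ 7.82

h = 7.82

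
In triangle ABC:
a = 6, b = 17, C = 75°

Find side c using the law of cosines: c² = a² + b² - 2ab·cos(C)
c² = 6² + 17² − 2·6·17·cos(75°)
cos(75°) ≈ 0.258819
c² ≈ 36 + 289 − 204·(0.258819) ≈ 325 − 52.7991 ≈ 272.201
c ≈ √272.201 ≈ 16.4985

c = 16.5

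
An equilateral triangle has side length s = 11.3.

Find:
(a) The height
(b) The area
(a) The height splits the triangle into two 30-60-90 halves: h = s·√3/2 = 11.3·1.73205/2 ≈ 19.5722/2 ≈ 9.78609
(b) Area = (√3/4)·s² = (√3/4)·11.3² = (√3/4)·127.69 ≈ 0.433013·127.69 ≈ 55.2914

Height = 9.786, Area = 55.29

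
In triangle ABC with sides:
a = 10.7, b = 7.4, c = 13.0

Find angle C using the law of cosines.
c² = a² + b² − 2ab·cos(C)  ⇒  cos(C) = (a² + b² − c²)/(2ab)
cos(C) = (10.7² + 7.4² − 13.0²)/(2·10.7·7.4) = (114.49 + 54.76 − 169)/158.36 = 0.25/158.36 ≈ 0.00157868
C = arccos(0.00157868) ≈ 89.9095°

C = 89.91°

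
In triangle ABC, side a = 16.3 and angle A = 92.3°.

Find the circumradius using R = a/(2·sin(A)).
R = a/(2·sin(A)) = 16.3/(2·sin(92.3°))
sin(92.3°) ≈ 0.999194
R ≈ 16.3/(2·0.999194) = 16.3/1.99839 ≈ 8.15657

R = 8.157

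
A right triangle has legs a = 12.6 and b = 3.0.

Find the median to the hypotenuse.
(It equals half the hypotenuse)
Hypotenuse c = √(a² + b²) = √(158.76 + 9) = √167.76 ≈ 12.9522
Median to hypotenuse = c/2 ≈ 12.9522/2 ≈ 6.47611

Median = 6.476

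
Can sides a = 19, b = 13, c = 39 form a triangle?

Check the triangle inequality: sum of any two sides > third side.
a + b vs c: 19 + 13 = 32 ≤ 39  ✗
a + c vs b: 19 + 39 = 58 > 13  ✓
b + c vs a: 13 + 39 = 52 > 19  ✓

No: 19 + 13 = 32 is not > 39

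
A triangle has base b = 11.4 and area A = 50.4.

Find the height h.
A = ½·b·h  ⇒  h = 2A/b = 2·50.4/11.4 = 100.8/11.4 ≈ 8.84211

h = 8.842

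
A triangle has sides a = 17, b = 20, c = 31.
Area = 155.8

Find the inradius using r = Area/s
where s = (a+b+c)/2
s = (17 + 20 + 31)/2 = 68/2 = 34
r = Area/s = 155.8/34 ≈ 4.58235

r = 4.582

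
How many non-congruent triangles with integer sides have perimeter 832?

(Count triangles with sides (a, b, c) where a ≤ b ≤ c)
Let a ≤ b ≤ c with a + b + c = 832. The only binding inequality is a + b > c, i.e. 832 − c > c, so c < 832/2; and c ≥ 832/3 since c is the largest side.
So 278 ≤ c ≤ 415. For each c, b runs from ⌈(832 − c)/2⌉ up to c (then a = 832 − b − c satisfies 1 ≤ a ≤ b automatically), giving c − ⌈(832 − c)/2⌉ + 1 choices.
Summing over c: 2 + 3 + 5 + 6 + … + 206 + 207  (138 terms, c = 278, …, 415) = 14421
Check (closed form: nearest integer to p²/48 for even p, (p+3)²/48 for odd p): 832²/48 = 692224/48 ≈ 14421.33 → 14421

14421 triangles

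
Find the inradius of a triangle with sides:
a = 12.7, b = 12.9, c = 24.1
r = Area/s where s is the semi-perimeter.
s = (12.7 + 12.9 + 24.1)/2 = 49.7/2 = 24.85
Area = √(s(s−a)(s−b)(s−c)) = √(24.85·12.15·11.95·0.75) ≈ √2706.03 ≈ 52.0195
r ≈ 52.0195/24.85 ≈ 2.09334

r = 2.093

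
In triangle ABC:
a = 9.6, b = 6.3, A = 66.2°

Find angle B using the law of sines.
a/sin(A) = b/sin(B)  ⇒  sin(B) = b·sin(A)/a = 6.3·sin(66.2°)/9.6
sin(66.2°) ≈ 0.91496
sin(B) ≈ 6.3·0.91496/9.6 ≈ 5.76425/9.6 ≈ 0.600442
B = arcsin(0.600442) ≈ 36.9016°
(Since b ≤ a we need B ≤ A, so the obtuse alternative 180° − 36.9016° ≈ 143.098° is rejected.)

B = 36.9°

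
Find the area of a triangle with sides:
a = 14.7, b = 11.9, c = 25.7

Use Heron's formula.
s = (14.7 + 11.9 + 25.7)/2 = 52.3/2 = 26.15
s − a = 11.45, s − b = 14.25, s − c = 0.45
s(s−a)(s−b)(s−c) = 26.15·11.45·14.25·0.45 ≈ 1920.01
Area = √1920.01 ≈ 43.818

Area = 43.82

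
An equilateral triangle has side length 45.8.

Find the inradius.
r = Area/s with s the semi-perimeter.
Area = (√3/4)·45.8² = (√3/4)·2097.64 ≈ 0.433013·2097.64 ≈ 908.305
s = 3·45.8/2 = 68.7
r ≈ 908.305/68.7 ≈ 13.2213
(Equivalently r = side/(2√3) = 45.8/3.4641 ≈ 13.2213.)

r = 13.22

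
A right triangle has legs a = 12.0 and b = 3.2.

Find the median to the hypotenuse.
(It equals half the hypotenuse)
Hypotenuse c = √(a² + b²) = √(144 + 10.24) = √154.24 ≈ 12.4193
Median to hypotenuse = c/2 ≈ 12.4193/2 ≈ 6.20967

Median = 6.21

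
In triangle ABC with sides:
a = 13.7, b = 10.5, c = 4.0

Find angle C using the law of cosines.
c² = a² + b² − 2ab·cos(C)  ⇒  cos(C) = (a² + b² − c²)/(2ab)
cos(C) = (13.7² + 10.5² − 4.0²)/(2·13.7·10.5) = (187.69 + 110.25 − 16)/287.7 = 281.94/287.7 ≈ 0.979979
C = arccos(0.979979) ≈ 11.4843°

C = 11.48°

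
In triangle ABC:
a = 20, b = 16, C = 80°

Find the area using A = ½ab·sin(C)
A = ½·a·b·sin(C) = ½·20·16·sin(80°)
sin(80°) ≈ 0.984808
A ≈ ½·320·0.984808 = 160·0.984808 ≈ 157.569

Area = 157.6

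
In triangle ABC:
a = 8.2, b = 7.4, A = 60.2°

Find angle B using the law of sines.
a/sin(A) = b/sin(B)  ⇒  sin(B) = b·sin(A)/a = 7.4·sin(60.2°)/8.2
sin(60.2°) ≈ 0.867765
sin(B) ≈ 7.4·0.867765/8.2 ≈ 6.42146/8.2 ≈ 0.783105
B = arcsin(0.783105) ≈ 51.5458°
(Since b ≤ a we need B ≤ A, so the obtuse alternative 180° − 51.5458° ≈ 128.454° is rejected.)

B = 51.55°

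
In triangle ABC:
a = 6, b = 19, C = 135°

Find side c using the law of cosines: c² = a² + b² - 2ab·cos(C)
c² = 6² + 19² − 2·6·19·cos(135°)
cos(135°) ≈ -0.707107
c² ≈ 36 + 361 − 228·(-0.707107) ≈ 397 + 161.22 ≈ 558.22
c ≈ √558.22 ≈ 23.6267

c = 23.63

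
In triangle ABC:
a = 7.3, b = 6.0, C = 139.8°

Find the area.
Two sides and the included angle (SAS): A = ½·a·b·sin(C) = ½·7.3·6.0·sin(139.8°)
sin(139.8°) ≈ 0.645458
A ≈ ½·43.8·0.645458 = 21.9·0.645458 ≈ 14.1355

Area = 14.14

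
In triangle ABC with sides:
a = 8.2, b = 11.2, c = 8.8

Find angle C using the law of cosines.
c² = a² + b² − 2ab·cos(C)  ⇒  cos(C) = (a² + b² − c²)/(2ab)
cos(C) = (8.2² + 11.2² − 8.8²)/(2·8.2·11.2) = (67.24 + 125.44 − 77.44)/183.68 = 115.24/183.68 ≈ 0.627395
C = arccos(0.627395) ≈ 51.1418°

C = 51.14°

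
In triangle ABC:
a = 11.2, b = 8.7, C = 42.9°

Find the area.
Two sides and the included angle (SAS): A = ½·a·b·sin(C) = ½·11.2·8.7·sin(42.9°)
sin(42.9°) ≈ 0.680721
A ≈ ½·97.44·0.680721 = 48.72·0.680721 ≈ 33.1647

Area = 33.16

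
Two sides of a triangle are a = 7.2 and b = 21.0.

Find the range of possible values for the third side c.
Triangle inequality: |a − b| < c < a + b
|a − b| = |7.2 − 21.0| = 13.8
a + b = 7.2 + 21.0 = 28.2

13.8 < c < 28.2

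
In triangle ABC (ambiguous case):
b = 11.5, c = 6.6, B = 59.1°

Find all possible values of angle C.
b/sin(B) = c/sin(C)  ⇒  sin(C) = c·sin(B)/b = 6.6·sin(59.1°)/11.5
sin(59.1°) ≈ 0.858065
sin(C) ≈ 6.6·0.858065/11.5 ≈ 5.66323/11.5 ≈ 0.492455
Candidate 1: C₁ = arcsin(0.492455) ≈ 29.502°  →  A = 180° − 59.1° − 29.502° ≈ 91.398° > 0, valid
Candidate 2: C₂ = 180° − C₁ ≈ 150.498°  →  A = 180° − 59.1° − 150.498° ≈ -29.598° ≤ 0, not a valid triangle

C = 29.5° (one solution)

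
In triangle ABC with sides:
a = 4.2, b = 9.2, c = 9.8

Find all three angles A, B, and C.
Law of cosines for each angle (a² = 17.64, b² = 84.64, c² = 96.04):
cos(A) = (b² + c² − a²)/(2bc) = (84.64 + 96.04 − 17.64)/(2·9.2·9.8) = 163.04/180.32 ≈ 0.90417  ⇒  A ≈ 25.2882°
cos(B) = (a² + c² − b²)/(2ac) = (17.64 + 96.04 − 84.64)/(2·4.2·9.8) = 29.04/82.32 ≈ 0.35277  ⇒  B ≈ 69.3432°
cos(C) = (a² + b² − c²)/(2ab) = (17.64 + 84.64 − 96.04)/(2·4.2·9.2) = 6.24/77.28 ≈ 0.0807453  ⇒  C ≈ 85.3686°
Check: A + B + C ≈ 180°

A = 25.29°, B = 69.34°, C = 85.37°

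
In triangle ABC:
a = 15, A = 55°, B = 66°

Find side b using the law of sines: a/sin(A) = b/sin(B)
a/sin(A) = b/sin(B)  ⇒  b = a·sin(B)/sin(A) = 15·sin(66°)/sin(55°)
sin(66°) ≈ 0.913545, sin(55°) ≈ 0.819152
b ≈ 15·0.913545/0.819152 ≈ 13.7032/0.819152 ≈ 16.7285

b = 16.73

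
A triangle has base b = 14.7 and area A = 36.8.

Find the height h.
A = ½·b·h  ⇒  h = 2A/b = 2·36.8/14.7 = 73.6/14.7 ≈ 5.0068

h = 5.007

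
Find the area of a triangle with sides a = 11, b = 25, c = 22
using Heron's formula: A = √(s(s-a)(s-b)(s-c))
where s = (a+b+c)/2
s = (11 + 25 + 22)/2 = 58/2 = 29
s − a = 18, s − b = 4, s − c = 7
s(s−a)(s−b)(s−c) = 29·18·4·7 = 14616
Area = √14616 ≈ 120.897

s = 29.0, Area = 120.9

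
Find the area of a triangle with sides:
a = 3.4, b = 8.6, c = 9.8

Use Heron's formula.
s = (3.4 + 8.6 + 9.8)/2 = 21.8/2 = 10.9
s − a = 7.5, s − b = 2.3, s − c = 1.1
s(s−a)(s−b)(s−c) = 10.9·7.5·2.3·1.1 ≈ 206.827
Area = √206.827 ≈ 14.3815

Area = 14.38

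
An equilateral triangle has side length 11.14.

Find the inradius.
r = Area/s with s the semi-perimeter.
Area = (√3/4)·11.14² = (√3/4)·124.0996 ≈ 0.433013·124.0996 ≈ 53.7367
s = 3·11.14/2 = 16.71
r ≈ 53.7367/16.71 ≈ 3.21584
(Equivalently r = side/(2√3) = 11.14/3.4641 ≈ 3.21584.)

r = 3.216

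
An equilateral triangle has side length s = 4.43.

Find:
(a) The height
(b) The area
(a) The height splits the triangle into two 30-60-90 halves: h = s·√3/2 = 4.43·1.73205/2 ≈ 7.67299/2 ≈ 3.83649
(b) Area = (√3/4)·s² = (√3/4)·4.43² = (√3/4)·19.6249 ≈ 0.433013·19.6249 ≈ 8.49783

Height = 3.836, Area = 8.498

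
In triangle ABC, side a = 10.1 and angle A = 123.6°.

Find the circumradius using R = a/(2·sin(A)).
R = a/(2·sin(A)) = 10.1/(2·sin(123.6°))
sin(123.6°) ≈ 0.832921
R ≈ 10.1/(2·0.832921) = 10.1/1.66584 ≈ 6.063

R = 6.063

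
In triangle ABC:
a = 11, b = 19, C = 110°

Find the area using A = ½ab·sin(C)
A = ½·a·b·sin(C) = ½·11·19·sin(110°)
sin(110°) ≈ 0.939693
A ≈ ½·209·0.939693 = 104.5·0.939693 ≈ 98.1979

Area = 98.2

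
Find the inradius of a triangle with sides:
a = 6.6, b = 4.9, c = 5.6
r = Area/s where s is the semi-perimeter.
s = (6.6 + 4.9 + 5.6)/2 = 17.1/2 = 8.55
Area = √(s(s−a)(s−b)(s−c)) = √(8.55·1.95·3.65·2.95) ≈ √179.521 ≈ 13.3986
r ≈ 13.3986/8.55 ≈ 1.56708

r = 1.567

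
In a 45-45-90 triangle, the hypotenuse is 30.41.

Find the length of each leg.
In a 45-45-90 triangle hypotenuse = leg·√2, so leg = hypotenuse/√2.
Leg = 30.41/√2 ≈ 30.41/1.41421 ≈ 21.5031

Each leg = 21.5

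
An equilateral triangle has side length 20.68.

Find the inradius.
r = Area/s with s the semi-perimeter.
Area = (√3/4)·20.68² = (√3/4)·427.6624 ≈ 0.433013·427.6624 ≈ 185.183
s = 3·20.68/2 = 31.02
r ≈ 185.183/31.02 ≈ 5.9698
(Equivalently r = side/(2√3) = 20.68/3.4641 ≈ 5.9698.)

r = 5.97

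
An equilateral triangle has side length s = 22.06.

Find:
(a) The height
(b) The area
(a) The height splits the triangle into two 30-60-90 halves: h = s·√3/2 = 22.06·1.73205/2 ≈ 38.209/2 ≈ 19.1045
(b) Area = (√3/4)·s² = (√3/4)·22.06² = (√3/4)·486.6436 ≈ 0.433013·486.6436 ≈ 210.723

Height = 19.1, Area = 210.7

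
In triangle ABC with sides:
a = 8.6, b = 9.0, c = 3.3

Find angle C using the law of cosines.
c² = a² + b² − 2ab·cos(C)  ⇒  cos(C) = (a² + b² − c²)/(2ab)
cos(C) = (8.6² + 9.0² − 3.3²)/(2·8.6·9.0) = (73.96 + 81 − 10.89)/154.8 = 144.07/154.8 ≈ 0.930685
C = arccos(0.930685) ≈ 21.4582°

C = 21.46°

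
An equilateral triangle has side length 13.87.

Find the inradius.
r = Area/s with s the semi-perimeter.
Area = (√3/4)·13.87² = (√3/4)·192.3769 ≈ 0.433013·192.3769 ≈ 83.3016
s = 3·13.87/2 = 20.805
r ≈ 83.3016/20.805 ≈ 4.00392
(Equivalently r = side/(2√3) = 13.87/3.4641 ≈ 4.00392.)

r = 4.004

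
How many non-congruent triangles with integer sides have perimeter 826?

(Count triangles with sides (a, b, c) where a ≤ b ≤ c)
Let a ≤ b ≤ c with a + b + c = 826. The only binding inequality is a + b > c, i.e. 826 − c > c, so c < 826/2; and c ≥ 826/3 since c is the largest side.
So 276 ≤ c ≤ 412. For each c, b runs from ⌈(826 − c)/2⌉ up to c (then a = 826 − b − c satisfies 1 ≤ a ≤ b automatically), giving c − ⌈(826 − c)/2⌉ + 1 choices.
Summing over c: 2 + 3 + 5 + 6 + … + 204 + 206  (137 terms, c = 276, …, 412) = 14214
Check (closed form: nearest integer to p²/48 for even p, (p+3)²/48 for odd p): 826²/48 = 682276/48 ≈ 14214.08 → 14214

14214 triangles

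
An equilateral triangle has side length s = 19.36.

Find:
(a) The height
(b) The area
(a) The height splits the triangle into two 30-60-90 halves: h = s·√3/2 = 19.36·1.73205/2 ≈ 33.5325/2 ≈ 16.7663
(b) Area = (√3/4)·s² = (√3/4)·19.36² = (√3/4)·374.8096 ≈ 0.433013·374.8096 ≈ 162.297

Height = 16.77, Area = 162.3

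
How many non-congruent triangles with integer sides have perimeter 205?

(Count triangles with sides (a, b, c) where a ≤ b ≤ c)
Let a ≤ b ≤ c with a + b + c = 205. The only binding inequality is a + b > c, i.e. 205 − c > c, so c < 205/2; and c ≥ 205/3 since c is the largest side.
So 69 ≤ c ≤ 102. For each c, b runs from ⌈(205 − c)/2⌉ up to c (then a = 205 − b − c satisfies 1 ≤ a ≤ b automatically), giving c − ⌈(205 − c)/2⌉ + 1 choices.
Summing over c: 2 + 3 + 5 + 6 + … + 50 + 51  (34 terms, c = 69, …, 102) = 901
Check (closed form: nearest integer to p²/48 for even p, (p+3)²/48 for odd p): (205+3)²/48 = 208²/48 = 43264/48 ≈ 901.33 → 901

901 triangles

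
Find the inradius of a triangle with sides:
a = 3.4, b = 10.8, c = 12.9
r = Area/s where s is the semi-perimeter.
s = (3.4 + 10.8 + 12.9)/2 = 27.1/2 = 13.55
Area = √(s(s−a)(s−b)(s−c)) = √(13.55·10.15·2.75·0.65) ≈ √245.839 ≈ 15.6793
r ≈ 15.6793/13.55 ≈ 1.15714

r = 1.157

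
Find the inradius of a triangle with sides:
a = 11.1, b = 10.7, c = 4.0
r = Area/s where s is the semi-perimeter.
s = (11.1 + 10.7 + 4.0)/2 = 25.8/2 = 12.9
Area = √(s(s−a)(s−b)(s−c)) = √(12.9·1.8·2.2·8.9) ≈ √454.648 ≈ 21.3225
r ≈ 21.3225/12.9 ≈ 1.6529

r = 1.653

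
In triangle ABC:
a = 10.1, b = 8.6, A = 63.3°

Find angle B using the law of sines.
a/sin(A) = b/sin(B)  ⇒  sin(B) = b·sin(A)/a = 8.6·sin(63.3°)/10.1
sin(63.3°) ≈ 0.893371
sin(B) ≈ 8.6·0.893371/10.1 ≈ 7.68299/10.1 ≈ 0.760692
B = arcsin(0.760692) ≈ 49.5253°
(Since b ≤ a we need B ≤ A, so the obtuse alternative 180° − 49.5253° ≈ 130.475° is rejected.)

B = 49.53°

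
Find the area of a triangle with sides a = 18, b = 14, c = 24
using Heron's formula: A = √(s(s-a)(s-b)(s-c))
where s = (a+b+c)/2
s = (18 + 14 + 24)/2 = 56/2 = 28
s − a = 10, s − b = 14, s − c = 4
s(s−a)(s−b)(s−c) = 28·10·14·4 = 15680
Area = √15680 ≈ 125.22

s = 28.0, Area = 125.2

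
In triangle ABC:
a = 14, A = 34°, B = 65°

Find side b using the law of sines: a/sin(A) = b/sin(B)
a/sin(A) = b/sin(B)  ⇒  b = a·sin(B)/sin(A) = 14·sin(65°)/sin(34°)
sin(65°) ≈ 0.906308, sin(34°) ≈ 0.559193
b ≈ 14·0.906308/0.559193 ≈ 12.6883/0.559193 ≈ 22.6904

b = 22.69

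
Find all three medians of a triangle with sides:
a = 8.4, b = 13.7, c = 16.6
Median formula: m_a = ½√(2b² + 2c² − a²) (and cyclically). a² = 70.56, b² = 187.69, c² = 275.56.
m_a = ½√(2·187.69 + 2·275.56 − 70.56) = ½√855.94 ≈ ½·29.2565 ≈ 14.6282
m_b = ½√(2·70.56 + 2·275.56 − 187.69) = ½√504.55 ≈ ½·22.4622 ≈ 11.2311
m_c = ½√(2·70.56 + 2·187.69 − 275.56) = ½√240.94 ≈ ½·15.5222 ≈ 7.76112

m_a = 14.63, m_b = 11.23, m_c = 7.761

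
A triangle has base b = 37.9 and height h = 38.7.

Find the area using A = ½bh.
A = ½·b·h = ½·37.9·38.7 = ½·1466.73 = 733.365

Area = 733.365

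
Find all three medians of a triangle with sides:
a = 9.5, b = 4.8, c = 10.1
Median formula: m_a = ½√(2b² + 2c² − a²) (and cyclically). a² = 90.25, b² = 23.04, c² = 102.01.
m_a = ½√(2·23.04 + 2·102.01 − 90.25) = ½√159.85 ≈ ½·12.6432 ≈ 6.32159
m_b = ½√(2·90.25 + 2·102.01 − 23.04) = ½√361.48 ≈ ½·19.0126 ≈ 9.50631
m_c = ½√(2·90.25 + 2·23.04 − 102.01) = ½√124.57 ≈ ½·11.1611 ≈ 5.58055

m_a = 6.322, m_b = 9.506, m_c = 5.581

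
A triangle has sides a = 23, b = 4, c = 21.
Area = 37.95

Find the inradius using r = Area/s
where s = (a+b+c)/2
s = (23 + 4 + 21)/2 = 48/2 = 24
r = Area/s = 37.95/24 ≈ 1.58125

r = 1.581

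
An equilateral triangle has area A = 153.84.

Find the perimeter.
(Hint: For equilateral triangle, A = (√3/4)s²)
A = (√3/4)s²  ⇒  s² = 4A/√3 = 4·153.84/√3 = 615.36/1.73205 ≈ 355.278
s ≈ √355.278 ≈ 18.8488
Perimeter = 3s ≈ 3·18.8488 ≈ 56.5465

Perimeter = 56.55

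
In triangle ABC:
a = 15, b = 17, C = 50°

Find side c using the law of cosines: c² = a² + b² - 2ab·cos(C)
c² = 15² + 17² − 2·15·17·cos(50°)
cos(50°) ≈ 0.642788
c² ≈ 225 + 289 − 510·(0.642788) ≈ 514 − 327.822 ≈ 186.178
c ≈ √186.178 ≈ 13.6447

c = 13.64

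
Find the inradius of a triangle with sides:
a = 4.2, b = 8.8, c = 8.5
r = Area/s where s is the semi-perimeter.
s = (4.2 + 8.8 + 8.5)/2 = 21.5/2 = 10.75
Area = √(s(s−a)(s−b)(s−c)) = √(10.75·6.55·1.95·2.25) ≈ √308.935 ≈ 17.5765
r ≈ 17.5765/10.75 ≈ 1.63503

r = 1.635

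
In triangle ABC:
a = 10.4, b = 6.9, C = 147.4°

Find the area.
Two sides and the included angle (SAS): A = ½·a·b·sin(C) = ½·10.4·6.9·sin(147.4°)
sin(147.4°) ≈ 0.538771
A ≈ ½·71.76·0.538771 = 35.88·0.538771 ≈ 19.3311

Area = 19.33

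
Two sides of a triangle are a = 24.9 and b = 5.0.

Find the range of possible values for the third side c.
Triangle inequality: |a − b| < c < a + b
|a − b| = |24.9 − 5.0| = 19.9
a + b = 24.9 + 5.0 = 29.9

19.9 < c < 29.9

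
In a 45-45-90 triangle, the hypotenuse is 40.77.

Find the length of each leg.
In a 45-45-90 triangle hypotenuse = leg·√2, so leg = hypotenuse/√2.
Leg = 40.77/√2 ≈ 40.77/1.41421 ≈ 28.8287

Each leg = 28.83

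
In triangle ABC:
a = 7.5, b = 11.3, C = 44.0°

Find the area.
Two sides and the included angle (SAS): A = ½·a·b·sin(C) = ½·7.5·11.3·sin(44.0°)
sin(44.0°) ≈ 0.694658
A ≈ ½·84.75·0.694658 = 42.375·0.694658 ≈ 29.4361

Area = 29.44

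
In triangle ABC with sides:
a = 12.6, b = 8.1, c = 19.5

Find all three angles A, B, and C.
Law of cosines for each angle (a² = 158.76, b² = 65.61, c² = 380.25):
cos(A) = (b² + c² − a²)/(2bc) = (65.61 + 380.25 − 158.76)/(2·8.1·19.5) = 287.1/315.9 ≈ 0.908832  ⇒  A ≈ 24.6556°
cos(B) = (a² + c² − b²)/(2ac) = (158.76 + 380.25 − 65.61)/(2·12.6·19.5) = 473.4/491.4 ≈ 0.96337  ⇒  B ≈ 15.5558°
cos(C) = (a² + b² − c²)/(2ab) = (158.76 + 65.61 − 380.25)/(2·12.6·8.1) = -155.88/204.12 ≈ -0.763668  ⇒  C ≈ 139.789°
Check: A + B + C ≈ 180°

A = 24.66°, B = 15.56°, C = 139.8°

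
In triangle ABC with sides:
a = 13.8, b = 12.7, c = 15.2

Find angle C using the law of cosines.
c² = a² + b² − 2ab·cos(C)  ⇒  cos(C) = (a² + b² − c²)/(2ab)
cos(C) = (13.8² + 12.7² − 15.2²)/(2·13.8·12.7) = (190.44 + 161.29 − 231.04)/350.52 = 120.69/350.52 ≈ 0.344317
C = arccos(0.344317) ≈ 69.8599°

C = 69.86°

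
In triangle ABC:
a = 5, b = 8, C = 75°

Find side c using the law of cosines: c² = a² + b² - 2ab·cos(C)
c² = 5² + 8² − 2·5·8·cos(75°)
cos(75°) ≈ 0.258819
c² ≈ 25 + 64 − 80·(0.258819) ≈ 89 − 20.7055 ≈ 68.2945
c ≈ √68.2945 ≈ 8.26405

c = 8.264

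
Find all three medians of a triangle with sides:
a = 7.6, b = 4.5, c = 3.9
Median formula: m_a = ½√(2b² + 2c² − a²) (and cyclically). a² = 57.76, b² = 20.25, c² = 15.21.
m_a = ½√(2·20.25 + 2·15.21 − 57.76) = ½√13.16 ≈ ½·3.62767 ≈ 1.81384
m_b = ½√(2·57.76 + 2·15.21 − 20.25) = ½√125.69 ≈ ½·11.2112 ≈ 5.60558
m_c = ½√(2·57.76 + 2·20.25 − 15.21) = ½√140.81 ≈ ½·11.8663 ≈ 5.93317

m_a = 1.814, m_b = 5.606, m_c = 5.933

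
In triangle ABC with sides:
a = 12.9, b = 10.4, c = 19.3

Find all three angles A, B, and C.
Law of cosines for each angle (a² = 166.41, b² = 108.16, c² = 372.49):
cos(A) = (b² + c² − a²)/(2bc) = (108.16 + 372.49 − 166.41)/(2·10.4·19.3) = 314.24/401.44 ≈ 0.782782  ⇒  A ≈ 38.484°
cos(B) = (a² + c² − b²)/(2ac) = (166.41 + 372.49 − 108.16)/(2·12.9·19.3) = 430.74/497.94 ≈ 0.865044  ⇒  B ≈ 30.1123°
cos(C) = (a² + b² − c²)/(2ab) = (166.41 + 108.16 − 372.49)/(2·12.9·10.4) = -97.92/268.32 ≈ -0.364937  ⇒  C ≈ 111.404°
Check: A + B + C ≈ 180°

A = 38.48°, B = 30.11°, C = 111.4°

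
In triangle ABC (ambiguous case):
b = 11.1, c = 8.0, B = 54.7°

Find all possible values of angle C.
b/sin(B) = c/sin(C)  ⇒  sin(C) = c·sin(B)/b = 8.0·sin(54.7°)/11.1
sin(54.7°) ≈ 0.816138
sin(C) ≈ 8.0·0.816138/11.1 ≈ 6.5291/11.1 ≈ 0.588207
Candidate 1: C₁ = arcsin(0.588207) ≈ 36.0299°  →  A = 180° − 54.7° − 36.0299° ≈ 89.2701° > 0, valid
Candidate 2: C₂ = 180° − C₁ ≈ 143.97°  →  A = 180° − 54.7° − 143.97° ≈ -18.6701° ≤ 0, not a valid triangle

C = 36.03° (one solution)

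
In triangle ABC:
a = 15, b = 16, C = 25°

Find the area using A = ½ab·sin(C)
A = ½·a·b·sin(C) = ½·15·16·sin(25°)
sin(25°) ≈ 0.422618
A ≈ ½·240·0.422618 = 120·0.422618 ≈ 50.7142

Area = 50.71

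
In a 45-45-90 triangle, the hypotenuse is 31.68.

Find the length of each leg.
In a 45-45-90 triangle hypotenuse = leg·√2, so leg = hypotenuse/√2.
Leg = 31.68/√2 ≈ 31.68/1.41421 ≈ 22.4011

Each leg = 22.4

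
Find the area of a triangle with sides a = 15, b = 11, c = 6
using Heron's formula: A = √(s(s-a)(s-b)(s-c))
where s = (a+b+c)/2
s = (15 + 11 + 6)/2 = 32/2 = 16
s − a = 1, s − b = 5, s − c = 10
s(s−a)(s−b)(s−c) = 16·1·5·10 = 800
Area = √800 ≈ 28.2843

s = 16.0, Area = 28.28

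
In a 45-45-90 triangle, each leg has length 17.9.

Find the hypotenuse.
In a 45-45-90 triangle the sides are in ratio 1 : 1 : √2, so hypotenuse = leg·√2.
Hypotenuse = 17.9·√2 ≈ 17.9·1.41421 ≈ 25.3144

Hypotenuse = 17.9√2 = 25.31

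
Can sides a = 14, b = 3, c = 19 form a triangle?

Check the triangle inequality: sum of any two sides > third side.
a + b vs c: 14 + 3 = 17 ≤ 19  ✗
a + c vs b: 14 + 19 = 33 > 3  ✓
b + c vs a: 3 + 19 = 22 > 14  ✓

No: 14 + 3 = 17 is not > 19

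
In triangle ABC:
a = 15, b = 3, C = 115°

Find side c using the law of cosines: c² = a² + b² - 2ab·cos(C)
c² = 15² + 3² − 2·15·3·cos(115°)
cos(115°) ≈ -0.422618
c² ≈ 225 + 9 − 90·(-0.422618) ≈ 234 + 38.0356 ≈ 272.036
c ≈ √272.036 ≈ 16.4935

c = 16.49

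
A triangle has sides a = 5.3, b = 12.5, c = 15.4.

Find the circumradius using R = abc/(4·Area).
First find the area with Heron's formula.
s = (5.3 + 12.5 + 15.4)/2 = 16.6
Area = √(s(s−a)(s−b)(s−c)) = √(16.6·11.3·4.1·1.2) ≈ √922.894 ≈ 30.3792
abc = 5.3·12.5·15.4 = 1020.25
R = abc/(4·Area) ≈ 1020.25/(4·30.3792) = 1020.25/121.517 ≈ 8.39597

R = 8.396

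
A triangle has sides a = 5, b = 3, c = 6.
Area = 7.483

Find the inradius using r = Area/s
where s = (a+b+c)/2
s = (5 + 3 + 6)/2 = 14/2 = 7
r = Area/s = 7.483/7 ≈ 1.069

r = 1.069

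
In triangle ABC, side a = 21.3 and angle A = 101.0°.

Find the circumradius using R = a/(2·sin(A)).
R = a/(2·sin(A)) = 21.3/(2·sin(101.0°))
sin(101.0°) ≈ 0.981627
R ≈ 21.3/(2·0.981627) = 21.3/1.96325 ≈ 10.8493

R = 10.85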